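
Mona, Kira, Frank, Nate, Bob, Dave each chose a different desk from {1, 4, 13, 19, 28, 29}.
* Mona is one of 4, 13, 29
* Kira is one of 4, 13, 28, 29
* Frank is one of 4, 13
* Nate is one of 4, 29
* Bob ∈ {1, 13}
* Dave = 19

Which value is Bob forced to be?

1

Dave has just one choice, so Dave = 19.
The 5 still-open variables together cover exactly {1, 4, 13, 28, 29} — 5 values for 5 variables — and 1 appears only in Bob's list, so Bob = 1.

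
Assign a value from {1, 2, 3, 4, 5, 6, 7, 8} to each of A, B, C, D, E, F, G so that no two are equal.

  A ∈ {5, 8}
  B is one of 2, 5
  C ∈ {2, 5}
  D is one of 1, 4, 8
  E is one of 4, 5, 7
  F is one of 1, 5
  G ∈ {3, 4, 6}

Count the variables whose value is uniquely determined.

B and C between them cover only {2, 5} — a naked pair. Remove those values from A, E, F.
That leaves A = 8. So D can't be 8.
F has just one choice, so F = 1. Remove 1 from D.
D has just one choice, so D = 4. Eliminate 4 elsewhere: E, G.
That leaves E = 7.
Determined: A=8, D=4, E=7, F=1. The other variables each still have more than one consistent value. That makes 4.

4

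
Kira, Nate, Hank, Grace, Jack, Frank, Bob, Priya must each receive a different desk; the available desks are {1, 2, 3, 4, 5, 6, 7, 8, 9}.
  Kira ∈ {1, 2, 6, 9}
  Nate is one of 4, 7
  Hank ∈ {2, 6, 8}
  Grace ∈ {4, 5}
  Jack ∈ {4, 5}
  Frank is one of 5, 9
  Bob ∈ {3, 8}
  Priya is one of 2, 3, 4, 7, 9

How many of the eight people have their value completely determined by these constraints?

Grace and Jack share exactly the 2 values {4, 5}; by pigeonhole those values go to them, so strike 4, 5 from Nate, Frank, Priya.
Nate's domain is down to {7}, so Nate = 7. So Priya can't be 7.
Frank has just one choice, so Frank = 9. Remove 9 from Kira, Priya.
Determined: Nate=7, Frank=9. The other people each still have more than one consistent value. That makes 2.

2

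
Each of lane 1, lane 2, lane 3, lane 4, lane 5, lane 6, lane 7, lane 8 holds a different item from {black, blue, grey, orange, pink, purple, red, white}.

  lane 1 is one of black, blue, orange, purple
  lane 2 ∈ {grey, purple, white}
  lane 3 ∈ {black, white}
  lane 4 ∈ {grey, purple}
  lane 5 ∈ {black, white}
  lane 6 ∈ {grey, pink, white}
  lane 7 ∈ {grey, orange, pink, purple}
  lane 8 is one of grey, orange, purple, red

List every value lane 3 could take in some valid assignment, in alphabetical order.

black, white

The 8 variables draw from only 8 values {black, blue, grey, orange, pink, purple, red, white}, so each is used; only lane 1 can be blue, hence lane 1 = blue.
Among the 7 still-open variables, red fits only lane 8 (and all 7 values in {black, grey, orange, pink, purple, red, white} must be used), so lane 8 = red.
Among the 6 still-open variables, orange fits only lane 7 (and all 6 values in {black, grey, orange, pink, purple, white} must be used), so lane 7 = orange.
Among the 5 still-open variables, pink fits only lane 6 (and all 5 values in {black, grey, pink, purple, white} must be used), so lane 6 = pink.
lane 3 and lane 5 share exactly the 2 values {black, white}; by pigeonhole those values go to them, so strike black, white from lane 2.
No further eliminations apply; lane 3 can still be any of black, white.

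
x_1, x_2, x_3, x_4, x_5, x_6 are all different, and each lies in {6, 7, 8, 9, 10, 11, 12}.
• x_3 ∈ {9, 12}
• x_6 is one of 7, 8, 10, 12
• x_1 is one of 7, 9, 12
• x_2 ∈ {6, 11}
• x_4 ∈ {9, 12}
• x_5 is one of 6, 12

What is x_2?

11

x_3 and x_4 between them cover only {9, 12} — a naked pair. Remove those values from x_1, x_5, x_6.
x_1 must be 7 (only option left). Eliminate 7 elsewhere: x_6.
x_5's domain is down to {6}, so x_5 = 6. Strike 6 from x_2.
So x_2 = 11.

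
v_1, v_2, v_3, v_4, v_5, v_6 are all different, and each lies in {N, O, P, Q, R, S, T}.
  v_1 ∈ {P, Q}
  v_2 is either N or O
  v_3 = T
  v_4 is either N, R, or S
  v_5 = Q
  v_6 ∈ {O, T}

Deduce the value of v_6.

v_3 has just one choice, so v_3 = T. Eliminate T elsewhere: v_6.
So v_6 = O.

O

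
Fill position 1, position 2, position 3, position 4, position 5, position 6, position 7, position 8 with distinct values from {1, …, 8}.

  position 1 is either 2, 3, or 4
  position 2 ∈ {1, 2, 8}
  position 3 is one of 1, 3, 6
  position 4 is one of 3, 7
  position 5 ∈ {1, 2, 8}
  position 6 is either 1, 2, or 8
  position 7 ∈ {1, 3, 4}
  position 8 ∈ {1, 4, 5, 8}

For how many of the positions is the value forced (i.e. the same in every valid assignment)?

Among the 8 variables, 5 fits only position 8 (and all 8 values in {1, 2, 3, 4, 5, 6, 7, 8} must be used), so position 8 = 5.
Among the 7 still-open variables, 6 fits only position 3 (and all 7 values in {1, 2, 3, 4, 6, 7, 8} must be used), so position 3 = 6.
The 6 still-open variables draw from only 6 values {1, 2, 3, 4, 7, 8}, so each is used; only position 4 can be 7, hence position 4 = 7.
position 2, position 5, position 6 share exactly the 3 values {1, 2, 8}; by pigeonhole those values go to them, so strike 1, 2, 8 from position 1, position 7.
Determined: position 3=6, position 4=7, position 8=5. The other positions each still have more than one consistent value. That makes 3.

3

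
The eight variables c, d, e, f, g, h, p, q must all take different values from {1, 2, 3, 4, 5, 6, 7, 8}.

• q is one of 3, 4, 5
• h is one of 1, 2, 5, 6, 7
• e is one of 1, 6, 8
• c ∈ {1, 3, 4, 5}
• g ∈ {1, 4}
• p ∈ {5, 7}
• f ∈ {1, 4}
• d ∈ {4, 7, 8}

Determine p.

The 8 variables draw from only 8 values {1, 2, 3, 4, 5, 6, 7, 8}, so each is used; only h can be 2, hence h = 2.
Among the 7 still-open variables, 6 fits only e (and all 7 values in {1, 3, 4, 5, 6, 7, 8} must be used), so e = 6.
Among the 6 still-open variables, 8 fits only d (and all 6 values in {1, 3, 4, 5, 7, 8} must be used), so d = 8.
The 5 still-open variables draw from only 5 values {1, 3, 4, 5, 7}, so each is used; only p can be 7, hence p = 7.

7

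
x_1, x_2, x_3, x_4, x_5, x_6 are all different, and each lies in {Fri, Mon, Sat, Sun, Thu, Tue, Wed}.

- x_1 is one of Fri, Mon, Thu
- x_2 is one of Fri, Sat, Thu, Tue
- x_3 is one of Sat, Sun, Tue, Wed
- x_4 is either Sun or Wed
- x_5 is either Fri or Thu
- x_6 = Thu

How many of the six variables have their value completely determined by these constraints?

3

x_6's domain is down to {Thu}, so x_6 = Thu. Strike Thu from x_1, x_2, x_5.
x_5 has just one choice, so x_5 = Fri. Strike Fri from x_1, x_2.
x_1 must be Mon (only option left).
Determined: x_1=Mon, x_5=Fri, x_6=Thu. The other variables each still have more than one consistent value. That makes 3.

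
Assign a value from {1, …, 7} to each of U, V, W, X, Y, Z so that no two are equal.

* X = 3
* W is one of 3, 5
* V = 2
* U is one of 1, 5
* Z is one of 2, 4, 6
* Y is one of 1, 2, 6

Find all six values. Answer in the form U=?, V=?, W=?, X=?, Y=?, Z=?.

V's domain is down to {2}, so V = 2. Eliminate 2 elsewhere: Y, Z.
That leaves X = 3. Remove 3 from W.
W's domain is down to {5}, so W = 5. Remove 5 from U.
U's domain is down to {1}, so U = 1. Eliminate 1 elsewhere: Y.
Y has just one choice, so Y = 6. Eliminate 6 elsewhere: Z.
That leaves Z = 4.

U=1, V=2, W=5, X=3, Y=6, Z=4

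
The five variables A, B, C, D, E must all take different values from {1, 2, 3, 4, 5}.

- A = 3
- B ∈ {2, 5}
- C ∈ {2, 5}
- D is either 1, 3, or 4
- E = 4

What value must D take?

1

A's domain is down to {3}, so A = 3. Eliminate 3 elsewhere: D.
E must be 4 (only option left). Eliminate 4 elsewhere: D.
So D = 1.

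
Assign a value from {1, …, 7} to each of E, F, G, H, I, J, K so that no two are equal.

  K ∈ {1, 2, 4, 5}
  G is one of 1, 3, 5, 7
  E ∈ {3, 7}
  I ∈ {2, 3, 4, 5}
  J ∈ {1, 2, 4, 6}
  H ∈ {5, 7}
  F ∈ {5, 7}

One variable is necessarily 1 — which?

G

Among the 7 variables, 6 fits only J (and all 7 values in {1, 2, 3, 4, 5, 6, 7} must be used), so J = 6.
F and H between them cover only {5, 7} — a naked pair. Remove those values from E, G, I, K.
That leaves E = 3. So G, I can't be 3.
So 1 goes to G.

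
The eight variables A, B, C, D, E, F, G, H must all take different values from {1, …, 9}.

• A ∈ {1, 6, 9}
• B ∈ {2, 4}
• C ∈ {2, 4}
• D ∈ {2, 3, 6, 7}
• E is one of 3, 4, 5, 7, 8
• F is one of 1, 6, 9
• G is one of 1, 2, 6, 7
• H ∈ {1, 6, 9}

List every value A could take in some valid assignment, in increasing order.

The 2 variables B and C are confined to {2, 4}, which locks those values in; drop them from D, E, G.
A, F, H between them cover only {1, 6, 9} — a naked triple. Remove those values from D, G.
G has just one choice, so G = 7. Eliminate 7 elsewhere: D, E.
D has just one choice, so D = 3. Remove 3 from E.
No further eliminations apply; A can still be any of 1, 6, 9.

1, 6, 9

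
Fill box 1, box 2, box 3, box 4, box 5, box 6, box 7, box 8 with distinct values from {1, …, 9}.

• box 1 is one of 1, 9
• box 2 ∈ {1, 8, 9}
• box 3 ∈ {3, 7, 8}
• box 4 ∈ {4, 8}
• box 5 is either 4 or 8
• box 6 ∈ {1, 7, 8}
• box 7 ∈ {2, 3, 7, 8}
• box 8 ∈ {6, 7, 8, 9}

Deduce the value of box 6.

7

The 8 variables together cover exactly {1, 2, 3, 4, 6, 7, 8, 9} — 8 values for 8 variables — and 2 appears only in box 7's list, so box 7 = 2.
The 7 still-open variables together cover exactly {1, 3, 4, 6, 7, 8, 9} — 7 values for 7 variables — and 3 appears only in box 3's list, so box 3 = 3.
Among the 6 still-open variables, 6 fits only box 8 (and all 6 values in {1, 4, 6, 7, 8, 9} must be used), so box 8 = 6.
The 5 still-open variables together cover exactly {1, 4, 7, 8, 9} — 5 values for 5 variables — and 7 appears only in box 6's list, so box 6 = 7.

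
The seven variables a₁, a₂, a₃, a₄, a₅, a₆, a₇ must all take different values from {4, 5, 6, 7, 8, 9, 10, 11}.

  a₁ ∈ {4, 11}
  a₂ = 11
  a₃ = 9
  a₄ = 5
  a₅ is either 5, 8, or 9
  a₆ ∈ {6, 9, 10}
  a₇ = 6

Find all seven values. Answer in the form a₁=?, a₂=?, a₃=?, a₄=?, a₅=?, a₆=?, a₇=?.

a₂'s domain is down to {11}, so a₂ = 11. Strike 11 from a₁.
a₃ has just one choice, so a₃ = 9. Remove 9 from a₅, a₆.
a₄'s domain is down to {5}, so a₄ = 5. Eliminate 5 elsewhere: a₅.
That leaves a₅ = 8.
That leaves a₇ = 6. Eliminate 6 elsewhere: a₆.
That leaves a₁ = 4.
a₆'s domain is down to {10}, so a₆ = 10.

a₁=4, a₂=11, a₃=9, a₄=5, a₅=8, a₆=10, a₇=6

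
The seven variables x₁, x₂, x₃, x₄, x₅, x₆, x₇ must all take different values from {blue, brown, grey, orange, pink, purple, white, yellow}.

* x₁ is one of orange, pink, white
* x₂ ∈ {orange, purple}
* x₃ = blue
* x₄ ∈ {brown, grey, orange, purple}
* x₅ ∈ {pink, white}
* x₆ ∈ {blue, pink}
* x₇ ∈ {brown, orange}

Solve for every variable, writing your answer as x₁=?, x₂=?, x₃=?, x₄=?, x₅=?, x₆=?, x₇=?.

x₁=orange, x₂=purple, x₃=blue, x₄=grey, x₅=white, x₆=pink, x₇=brown

x₃ must be blue (only option left). Eliminate blue elsewhere: x₆.
x₆ must be pink (only option left). Strike pink from x₁, x₅.
x₅ has just one choice, so x₅ = white. Eliminate white elsewhere: x₁.
x₁ has just one choice, so x₁ = orange. So x₂, x₄, x₇ can't be orange.
x₂ must be purple (only option left). So x₄ can't be purple.
x₇ has just one choice, so x₇ = brown. Remove brown from x₄.
x₄ must be grey (only option left).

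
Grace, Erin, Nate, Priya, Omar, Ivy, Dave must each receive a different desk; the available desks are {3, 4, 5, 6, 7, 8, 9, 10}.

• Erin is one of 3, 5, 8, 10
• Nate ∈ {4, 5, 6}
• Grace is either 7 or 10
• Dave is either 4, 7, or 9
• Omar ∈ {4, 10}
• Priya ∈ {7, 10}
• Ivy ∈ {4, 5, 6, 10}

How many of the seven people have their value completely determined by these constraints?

2

Grace and Priya share exactly the 2 values {7, 10}; by pigeonhole those values go to them, so strike 7, 10 from Erin, Omar, Ivy, Dave.
Omar has just one choice, so Omar = 4. So Nate, Ivy, Dave can't be 4.
Dave must be 9 (only option left).
Nate and Ivy between them cover only {5, 6} — a naked pair. Remove those values from Erin.
Determined: Omar=4, Dave=9. The other people each still have more than one consistent value. That makes 2.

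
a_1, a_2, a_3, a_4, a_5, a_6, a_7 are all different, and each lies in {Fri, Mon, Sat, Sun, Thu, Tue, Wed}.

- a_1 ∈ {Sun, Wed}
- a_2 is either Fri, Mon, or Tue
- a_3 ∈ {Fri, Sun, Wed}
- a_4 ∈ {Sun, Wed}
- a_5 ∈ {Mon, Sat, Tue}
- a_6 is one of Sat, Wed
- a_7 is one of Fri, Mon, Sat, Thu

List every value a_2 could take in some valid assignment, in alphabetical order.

The 7 variables together cover exactly {Fri, Mon, Sat, Sun, Thu, Tue, Wed} — 7 values for 7 variables — and Thu appears only in a_7's list, so a_7 = Thu.
The 2 variables a_1 and a_4 are confined to {Sun, Wed}, which locks those values in; drop them from a_3, a_6.
a_3 has just one choice, so a_3 = Fri. So a_2 can't be Fri.
a_6's domain is down to {Sat}, so a_6 = Sat. So a_5 can't be Sat.
No further eliminations apply; a_2 can still be any of Mon, Tue.

Mon, Tue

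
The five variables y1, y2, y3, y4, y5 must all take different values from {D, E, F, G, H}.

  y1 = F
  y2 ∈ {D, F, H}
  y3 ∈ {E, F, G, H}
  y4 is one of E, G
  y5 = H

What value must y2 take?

y1's domain is down to {F}, so y1 = F. Remove F from y2, y3.
y5 must be H (only option left). So y2, y3 can't be H.
So y2 = D.

D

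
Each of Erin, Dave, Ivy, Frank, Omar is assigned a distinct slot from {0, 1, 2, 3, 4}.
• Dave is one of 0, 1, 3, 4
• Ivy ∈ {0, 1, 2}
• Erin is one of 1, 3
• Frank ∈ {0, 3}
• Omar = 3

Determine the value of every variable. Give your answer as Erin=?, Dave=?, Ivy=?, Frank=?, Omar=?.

Omar has just one choice, so Omar = 3. So Erin, Dave, Frank can't be 3.
Erin has just one choice, so Erin = 1. Eliminate 1 elsewhere: Dave, Ivy.
Frank's domain is down to {0}, so Frank = 0. So Dave, Ivy can't be 0.
That leaves Dave = 4.
Ivy's domain is down to {2}, so Ivy = 2.

Erin=1, Dave=4, Ivy=2, Frank=0, Omar=3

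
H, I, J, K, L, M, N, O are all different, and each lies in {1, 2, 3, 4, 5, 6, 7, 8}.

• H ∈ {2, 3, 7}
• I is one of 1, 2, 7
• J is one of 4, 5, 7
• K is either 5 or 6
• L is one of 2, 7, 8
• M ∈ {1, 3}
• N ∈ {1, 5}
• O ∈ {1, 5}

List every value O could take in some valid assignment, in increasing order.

The 8 variables draw from only 8 values {1, 2, 3, 4, 5, 6, 7, 8}, so each is used; only J can be 4, hence J = 4.
The 7 still-open variables together cover exactly {1, 2, 3, 5, 6, 7, 8} — 7 values for 7 variables — and 6 appears only in K's list, so K = 6.
The 6 still-open variables together cover exactly {1, 2, 3, 5, 7, 8} — 6 values for 6 variables — and 8 appears only in L's list, so L = 8.
N and O share exactly the 2 values {1, 5}; by pigeonhole those values go to them, so strike 1, 5 from I, M.
M has just one choice, so M = 3. Remove 3 from H.
No further eliminations apply; O can still be any of 1, 5.

1, 5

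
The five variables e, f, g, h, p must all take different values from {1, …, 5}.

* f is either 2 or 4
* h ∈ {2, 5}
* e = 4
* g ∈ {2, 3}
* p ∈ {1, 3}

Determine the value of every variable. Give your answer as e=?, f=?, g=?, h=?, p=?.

e has just one choice, so e = 4. So f can't be 4.
f has just one choice, so f = 2. Eliminate 2 elsewhere: g, h.
g's domain is down to {3}, so g = 3. Eliminate 3 elsewhere: p.
h's domain is down to {5}, so h = 5.
That leaves p = 1.

e=4, f=2, g=3, h=5, p=1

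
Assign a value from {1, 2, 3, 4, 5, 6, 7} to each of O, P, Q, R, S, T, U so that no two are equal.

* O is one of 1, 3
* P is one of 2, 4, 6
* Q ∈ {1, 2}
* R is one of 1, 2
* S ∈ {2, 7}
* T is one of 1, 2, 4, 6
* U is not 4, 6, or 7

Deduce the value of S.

7

Among the 7 variables, 5 fits only U (and all 7 values in {1, 2, 3, 4, 5, 6, 7} must be used), so U = 5.
The 6 still-open variables together cover exactly {1, 2, 3, 4, 6, 7} — 6 values for 6 variables — and 3 appears only in O's list, so O = 3.
Among the 5 still-open variables, 7 fits only S (and all 5 values in {1, 2, 4, 6, 7} must be used), so S = 7.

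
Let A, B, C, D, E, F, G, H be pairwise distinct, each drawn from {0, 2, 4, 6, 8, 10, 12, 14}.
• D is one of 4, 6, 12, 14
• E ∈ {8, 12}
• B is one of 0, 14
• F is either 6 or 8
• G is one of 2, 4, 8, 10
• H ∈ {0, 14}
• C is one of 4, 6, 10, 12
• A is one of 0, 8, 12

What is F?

The 8 variables draw from only 8 values {0, 2, 4, 6, 8, 10, 12, 14}, so each is used; only G can be 2, hence G = 2.
Among the 7 still-open variables, 10 fits only C (and all 7 values in {0, 4, 6, 8, 10, 12, 14} must be used), so C = 10.
The 6 still-open variables draw from only 6 values {0, 4, 6, 8, 12, 14}, so each is used; only D can be 4, hence D = 4.
The 5 still-open variables draw from only 5 values {0, 6, 8, 12, 14}, so each is used; only F can be 6, hence F = 6.

6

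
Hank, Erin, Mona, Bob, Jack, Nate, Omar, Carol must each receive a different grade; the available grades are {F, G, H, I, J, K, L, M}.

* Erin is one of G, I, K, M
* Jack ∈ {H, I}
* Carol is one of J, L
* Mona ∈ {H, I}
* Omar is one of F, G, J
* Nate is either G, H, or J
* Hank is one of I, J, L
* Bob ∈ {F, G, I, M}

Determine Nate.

The 8 variables together cover exactly {F, G, H, I, J, K, L, M} — 8 values for 8 variables — and K appears only in Erin's list, so Erin = K.
The 7 still-open variables draw from only 7 values {F, G, H, I, J, L, M}, so each is used; only Bob can be M, hence Bob = M.
The 6 still-open variables together cover exactly {F, G, H, I, J, L} — 6 values for 6 variables — and F appears only in Omar's list, so Omar = F.
The 5 still-open variables together cover exactly {G, H, I, J, L} — 5 values for 5 variables — and G appears only in Nate's list, so Nate = G.

G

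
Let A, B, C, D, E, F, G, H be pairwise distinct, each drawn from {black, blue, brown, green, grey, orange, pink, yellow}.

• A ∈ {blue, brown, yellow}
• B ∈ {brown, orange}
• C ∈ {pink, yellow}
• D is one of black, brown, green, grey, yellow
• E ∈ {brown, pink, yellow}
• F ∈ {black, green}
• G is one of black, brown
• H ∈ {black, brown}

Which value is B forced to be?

orange

The 8 variables together cover exactly {black, blue, brown, green, grey, orange, pink, yellow} — 8 values for 8 variables — and blue appears only in A's list, so A = blue.
Among the 7 still-open variables, grey fits only D (and all 7 values in {black, brown, green, grey, orange, pink, yellow} must be used), so D = grey.
The 6 still-open variables together cover exactly {black, brown, green, orange, pink, yellow} — 6 values for 6 variables — and green appears only in F's list, so F = green.
The 5 still-open variables draw from only 5 values {black, brown, orange, pink, yellow}, so each is used; only B can be orange, hence B = orange.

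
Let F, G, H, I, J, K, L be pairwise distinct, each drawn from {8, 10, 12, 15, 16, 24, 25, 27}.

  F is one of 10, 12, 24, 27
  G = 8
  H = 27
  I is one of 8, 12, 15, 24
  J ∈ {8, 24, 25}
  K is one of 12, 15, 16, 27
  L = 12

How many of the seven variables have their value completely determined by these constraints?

G's domain is down to {8}, so G = 8. Eliminate 8 elsewhere: I, J.
H must be 27 (only option left). So F, K can't be 27.
L must be 12 (only option left). Strike 12 from F, I, K.
Determined: G=8, H=27, L=12. The other variables each still have more than one consistent value. That makes 3.

3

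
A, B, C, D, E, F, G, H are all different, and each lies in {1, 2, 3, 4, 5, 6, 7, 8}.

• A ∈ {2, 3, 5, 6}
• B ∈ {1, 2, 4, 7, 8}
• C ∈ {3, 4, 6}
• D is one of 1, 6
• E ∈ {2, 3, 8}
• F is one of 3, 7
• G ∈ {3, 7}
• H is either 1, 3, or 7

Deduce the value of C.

The 8 variables together cover exactly {1, 2, 3, 4, 5, 6, 7, 8} — 8 values for 8 variables — and 5 appears only in A's list, so A = 5.
The 2 variables F and G are confined to {3, 7}, which locks those values in; drop them from B, C, E, H.
H's domain is down to {1}, so H = 1. Remove 1 from B, D.
D has just one choice, so D = 6. Eliminate 6 elsewhere: C.
So C = 4.

4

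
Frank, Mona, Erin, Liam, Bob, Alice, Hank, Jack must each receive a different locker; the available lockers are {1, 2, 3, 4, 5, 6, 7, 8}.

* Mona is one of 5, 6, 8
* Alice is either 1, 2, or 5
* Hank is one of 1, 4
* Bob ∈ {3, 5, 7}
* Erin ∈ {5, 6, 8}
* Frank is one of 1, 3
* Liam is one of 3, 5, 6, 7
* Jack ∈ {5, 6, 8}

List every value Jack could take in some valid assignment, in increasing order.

The 8 variables draw from only 8 values {1, 2, 3, 4, 5, 6, 7, 8}, so each is used; only Alice can be 2, hence Alice = 2.
Among the 7 still-open variables, 4 fits only Hank (and all 7 values in {1, 3, 4, 5, 6, 7, 8} must be used), so Hank = 4.
The 6 still-open variables draw from only 6 values {1, 3, 5, 6, 7, 8}, so each is used; only Frank can be 1, hence Frank = 1.
The 3 variables Mona, Erin, Jack are confined to {5, 6, 8}, which locks those values in; drop them from Liam, Bob.
No further eliminations apply; Jack can still be any of 5, 6, 8.

5, 6, 8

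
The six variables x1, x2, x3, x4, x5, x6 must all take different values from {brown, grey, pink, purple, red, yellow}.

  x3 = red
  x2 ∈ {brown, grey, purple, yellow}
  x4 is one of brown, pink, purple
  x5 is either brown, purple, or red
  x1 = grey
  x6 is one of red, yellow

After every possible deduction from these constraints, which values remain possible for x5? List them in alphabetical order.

brown, purple

x1 must be grey (only option left). So x2 can't be grey.
That leaves x3 = red. Eliminate red elsewhere: x5, x6.
x6 must be yellow (only option left). So x2 can't be yellow.
The 3 still-open variables draw from only 3 values {brown, pink, purple}, so each is used; only x4 can be pink, hence x4 = pink.
No further eliminations apply; x5 can still be any of brown, purple.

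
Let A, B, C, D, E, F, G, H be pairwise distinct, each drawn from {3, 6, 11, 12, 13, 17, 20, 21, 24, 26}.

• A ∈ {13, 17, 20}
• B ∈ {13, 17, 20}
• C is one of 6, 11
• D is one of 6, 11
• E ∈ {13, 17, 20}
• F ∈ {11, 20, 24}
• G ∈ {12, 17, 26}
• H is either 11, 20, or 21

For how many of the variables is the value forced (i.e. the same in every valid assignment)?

C and D between them cover only {6, 11} — a naked pair. Remove those values from F, H.
A, B, E share exactly the 3 values {13, 17, 20}; by pigeonhole those values go to them, so strike 13, 17, 20 from F, G, H.
F has just one choice, so F = 24.
H has just one choice, so H = 21.
Determined: F=24, H=21. The other variables each still have more than one consistent value. That makes 2.

2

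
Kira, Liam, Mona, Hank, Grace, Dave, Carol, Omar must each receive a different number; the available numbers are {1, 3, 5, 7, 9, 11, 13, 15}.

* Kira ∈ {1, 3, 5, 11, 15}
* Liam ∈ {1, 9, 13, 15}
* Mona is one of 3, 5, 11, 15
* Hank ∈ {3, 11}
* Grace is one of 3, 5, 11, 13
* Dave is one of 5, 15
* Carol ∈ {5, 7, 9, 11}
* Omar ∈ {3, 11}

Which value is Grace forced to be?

13

The 8 variables draw from only 8 values {1, 3, 5, 7, 9, 11, 13, 15}, so each is used; only Carol can be 7, hence Carol = 7.
The 7 still-open variables together cover exactly {1, 3, 5, 9, 11, 13, 15} — 7 values for 7 variables — and 9 appears only in Liam's list, so Liam = 9.
Among the 6 still-open variables, 1 fits only Kira (and all 6 values in {1, 3, 5, 11, 13, 15} must be used), so Kira = 1.
The 5 still-open variables draw from only 5 values {3, 5, 11, 13, 15}, so each is used; only Grace can be 13, hence Grace = 13.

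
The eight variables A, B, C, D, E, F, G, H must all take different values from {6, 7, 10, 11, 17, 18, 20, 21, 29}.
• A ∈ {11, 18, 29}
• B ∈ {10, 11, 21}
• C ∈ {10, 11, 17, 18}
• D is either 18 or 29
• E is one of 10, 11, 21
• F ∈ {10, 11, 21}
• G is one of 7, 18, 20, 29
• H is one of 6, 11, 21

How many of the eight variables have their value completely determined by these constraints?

2

The 3 variables B, E, F are confined to {10, 11, 21}, which locks those values in; drop them from A, C, H.
H's domain is down to {6}, so H = 6.
A and D share exactly the 2 values {18, 29}; by pigeonhole those values go to them, so strike 18, 29 from C, G.
C's domain is down to {17}, so C = 17.
Determined: C=17, H=6. The other variables each still have more than one consistent value. That makes 2.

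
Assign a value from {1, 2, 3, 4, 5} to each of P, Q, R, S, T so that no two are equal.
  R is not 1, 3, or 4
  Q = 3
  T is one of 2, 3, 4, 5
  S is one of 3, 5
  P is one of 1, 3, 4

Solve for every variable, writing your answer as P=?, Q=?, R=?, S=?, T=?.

Q's domain is down to {3}, so Q = 3. Strike 3 from P, S, T.
That leaves S = 5. So R, T can't be 5.
R has just one choice, so R = 2. So T can't be 2.
T's domain is down to {4}, so T = 4. Eliminate 4 elsewhere: P.
P has just one choice, so P = 1.

P=1, Q=3, R=2, S=5, T=4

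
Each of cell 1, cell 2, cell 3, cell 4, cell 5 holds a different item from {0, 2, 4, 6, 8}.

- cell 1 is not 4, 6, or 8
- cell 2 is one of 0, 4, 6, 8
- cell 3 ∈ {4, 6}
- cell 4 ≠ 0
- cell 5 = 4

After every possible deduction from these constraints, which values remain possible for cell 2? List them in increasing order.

cell 5's domain is down to {4}, so cell 5 = 4. Eliminate 4 elsewhere: cell 2, cell 3, cell 4.
That leaves cell 3 = 6. So cell 2, cell 4 can't be 6.
No further eliminations apply; cell 2 can still be any of 0, 8.

0, 8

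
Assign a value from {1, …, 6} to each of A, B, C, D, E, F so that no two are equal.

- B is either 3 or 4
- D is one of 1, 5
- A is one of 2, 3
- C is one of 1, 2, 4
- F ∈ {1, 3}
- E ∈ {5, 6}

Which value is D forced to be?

5

The 6 variables draw from only 6 values {1, 2, 3, 4, 5, 6}, so each is used; only E can be 6, hence E = 6.
Among the 5 still-open variables, 5 fits only D (and all 5 values in {1, 2, 3, 4, 5} must be used), so D = 5.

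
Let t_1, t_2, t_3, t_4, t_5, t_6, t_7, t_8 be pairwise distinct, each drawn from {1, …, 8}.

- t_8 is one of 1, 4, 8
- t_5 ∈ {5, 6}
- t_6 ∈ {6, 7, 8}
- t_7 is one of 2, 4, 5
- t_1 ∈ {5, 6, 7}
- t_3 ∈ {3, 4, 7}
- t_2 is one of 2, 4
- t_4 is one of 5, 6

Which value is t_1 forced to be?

7

The 8 variables draw from only 8 values {1, 2, 3, 4, 5, 6, 7, 8}, so each is used; only t_8 can be 1, hence t_8 = 1.
The 7 still-open variables together cover exactly {2, 3, 4, 5, 6, 7, 8} — 7 values for 7 variables — and 3 appears only in t_3's list, so t_3 = 3.
Among the 6 still-open variables, 8 fits only t_6 (and all 6 values in {2, 4, 5, 6, 7, 8} must be used), so t_6 = 8.
The 5 still-open variables together cover exactly {2, 4, 5, 6, 7} — 5 values for 5 variables — and 7 appears only in t_1's list, so t_1 = 7.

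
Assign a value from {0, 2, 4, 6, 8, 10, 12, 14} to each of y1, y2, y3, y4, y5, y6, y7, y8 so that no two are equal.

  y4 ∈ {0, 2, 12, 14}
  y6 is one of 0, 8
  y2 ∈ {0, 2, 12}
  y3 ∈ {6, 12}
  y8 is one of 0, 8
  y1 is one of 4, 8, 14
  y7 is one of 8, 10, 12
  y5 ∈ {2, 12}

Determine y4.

14

Among the 8 variables, 4 fits only y1 (and all 8 values in {0, 2, 4, 6, 8, 10, 12, 14} must be used), so y1 = 4.
Among the 7 still-open variables, 6 fits only y3 (and all 7 values in {0, 2, 6, 8, 10, 12, 14} must be used), so y3 = 6.
Among the 6 still-open variables, 10 fits only y7 (and all 6 values in {0, 2, 8, 10, 12, 14} must be used), so y7 = 10.
The 5 still-open variables together cover exactly {0, 2, 8, 12, 14} — 5 values for 5 variables — and 14 appears only in y4's list, so y4 = 14.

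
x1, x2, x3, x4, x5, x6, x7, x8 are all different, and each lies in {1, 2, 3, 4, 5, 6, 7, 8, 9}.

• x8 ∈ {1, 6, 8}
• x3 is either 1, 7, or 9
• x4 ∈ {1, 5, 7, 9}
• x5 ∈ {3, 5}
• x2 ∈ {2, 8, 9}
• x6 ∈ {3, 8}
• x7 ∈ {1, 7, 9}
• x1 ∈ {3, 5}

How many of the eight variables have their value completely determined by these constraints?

The 8 variables together cover exactly {1, 2, 3, 5, 6, 7, 8, 9} — 8 values for 8 variables — and 2 appears only in x2's list, so x2 = 2.
The 7 still-open variables together cover exactly {1, 3, 5, 6, 7, 8, 9} — 7 values for 7 variables — and 6 appears only in x8's list, so x8 = 6.
Among the 6 still-open variables, 8 fits only x6 (and all 6 values in {1, 3, 5, 7, 8, 9} must be used), so x6 = 8.
The 2 variables x1 and x5 are confined to {3, 5}, which locks those values in; drop them from x4.
Determined: x2=2, x6=8, x8=6. The other variables each still have more than one consistent value. That makes 3.

3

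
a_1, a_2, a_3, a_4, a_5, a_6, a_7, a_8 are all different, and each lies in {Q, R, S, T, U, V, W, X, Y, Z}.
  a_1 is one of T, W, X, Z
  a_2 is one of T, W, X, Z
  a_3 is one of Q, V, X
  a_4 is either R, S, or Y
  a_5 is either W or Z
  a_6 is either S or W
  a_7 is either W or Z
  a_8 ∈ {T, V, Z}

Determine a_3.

a_5 and a_7 share exactly the 2 values {W, Z}; by pigeonhole those values go to them, so strike W, Z from a_1, a_2, a_6, a_8.
That leaves a_6 = S. So a_4 can't be S.
a_1 and a_2 share exactly the 2 values {T, X}; by pigeonhole those values go to them, so strike T, X from a_3, a_8.
a_8 must be V (only option left). Remove V from a_3.
So a_3 = Q.

Q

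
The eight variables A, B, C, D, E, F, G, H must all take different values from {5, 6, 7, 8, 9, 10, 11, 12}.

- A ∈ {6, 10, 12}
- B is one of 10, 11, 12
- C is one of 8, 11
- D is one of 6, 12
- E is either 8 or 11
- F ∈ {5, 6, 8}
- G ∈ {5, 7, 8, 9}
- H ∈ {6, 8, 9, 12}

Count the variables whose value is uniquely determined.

Among the 8 variables, 7 fits only G (and all 8 values in {5, 6, 7, 8, 9, 10, 11, 12} must be used), so G = 7.
Among the 7 still-open variables, 5 fits only F (and all 7 values in {5, 6, 8, 9, 10, 11, 12} must be used), so F = 5.
The 6 still-open variables draw from only 6 values {6, 8, 9, 10, 11, 12}, so each is used; only H can be 9, hence H = 9.
C and E share exactly the 2 values {8, 11}; by pigeonhole those values go to them, so strike 8, 11 from B.
Determined: F=5, G=7, H=9. The other variables each still have more than one consistent value. That makes 3.

3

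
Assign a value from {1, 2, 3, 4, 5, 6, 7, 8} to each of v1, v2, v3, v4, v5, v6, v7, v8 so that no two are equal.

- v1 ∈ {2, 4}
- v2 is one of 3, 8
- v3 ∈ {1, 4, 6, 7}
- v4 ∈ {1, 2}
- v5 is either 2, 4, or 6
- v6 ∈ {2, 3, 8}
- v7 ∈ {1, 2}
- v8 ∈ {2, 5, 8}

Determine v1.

4

The 8 variables together cover exactly {1, 2, 3, 4, 5, 6, 7, 8} — 8 values for 8 variables — and 5 appears only in v8's list, so v8 = 5.
The 7 still-open variables draw from only 7 values {1, 2, 3, 4, 6, 7, 8}, so each is used; only v3 can be 7, hence v3 = 7.
Among the 6 still-open variables, 6 fits only v5 (and all 6 values in {1, 2, 3, 4, 6, 8} must be used), so v5 = 6.
The 5 still-open variables draw from only 5 values {1, 2, 3, 4, 8}, so each is used; only v1 can be 4, hence v1 = 4.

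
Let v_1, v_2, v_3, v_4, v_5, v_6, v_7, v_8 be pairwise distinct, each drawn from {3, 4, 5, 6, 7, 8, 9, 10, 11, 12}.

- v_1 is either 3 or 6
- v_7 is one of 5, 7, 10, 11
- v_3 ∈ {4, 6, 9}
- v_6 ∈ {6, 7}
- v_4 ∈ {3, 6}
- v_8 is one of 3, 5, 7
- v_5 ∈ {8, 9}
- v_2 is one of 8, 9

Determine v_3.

4

v_1 and v_4 share exactly the 2 values {3, 6}; by pigeonhole those values go to them, so strike 3, 6 from v_3, v_6, v_8.
v_6 must be 7 (only option left). So v_7, v_8 can't be 7.
v_8 must be 5 (only option left). Eliminate 5 elsewhere: v_7.
The 2 variables v_2 and v_5 are confined to {8, 9}, which locks those values in; drop them from v_3.
So v_3 = 4.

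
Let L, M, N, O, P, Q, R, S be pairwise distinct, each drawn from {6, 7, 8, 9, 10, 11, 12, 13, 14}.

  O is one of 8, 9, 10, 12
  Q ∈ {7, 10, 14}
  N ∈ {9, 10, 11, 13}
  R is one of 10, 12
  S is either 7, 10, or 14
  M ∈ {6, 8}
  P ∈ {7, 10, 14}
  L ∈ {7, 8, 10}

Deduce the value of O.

The 3 variables P, Q, S are confined to {7, 10, 14}, which locks those values in; drop them from L, N, O, R.
L's domain is down to {8}, so L = 8. Remove 8 from M, O.
M must be 6 (only option left).
R's domain is down to {12}, so R = 12. So O can't be 12.
So O = 9.

9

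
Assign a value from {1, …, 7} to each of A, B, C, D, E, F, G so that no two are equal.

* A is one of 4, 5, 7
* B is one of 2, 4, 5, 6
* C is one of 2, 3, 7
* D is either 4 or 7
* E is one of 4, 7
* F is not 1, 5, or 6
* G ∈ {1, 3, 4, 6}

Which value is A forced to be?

The 7 variables together cover exactly {1, 2, 3, 4, 5, 6, 7} — 7 values for 7 variables — and 1 appears only in G's list, so G = 1.
The 6 still-open variables draw from only 6 values {2, 3, 4, 5, 6, 7}, so each is used; only B can be 6, hence B = 6.
Among the 5 still-open variables, 5 fits only A (and all 5 values in {2, 3, 4, 5, 7} must be used), so A = 5.

5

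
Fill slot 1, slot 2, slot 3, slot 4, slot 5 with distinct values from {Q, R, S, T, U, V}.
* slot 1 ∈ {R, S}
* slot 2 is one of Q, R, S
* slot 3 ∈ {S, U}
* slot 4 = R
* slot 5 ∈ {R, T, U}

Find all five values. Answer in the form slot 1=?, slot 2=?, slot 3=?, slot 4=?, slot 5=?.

slot 1=S, slot 2=Q, slot 3=U, slot 4=R, slot 5=T

slot 4 must be R (only option left). Eliminate R elsewhere: slot 1, slot 2, slot 5.
slot 1's domain is down to {S}, so slot 1 = S. Strike S from slot 2, slot 3.
slot 2 must be Q (only option left).
slot 3 has just one choice, so slot 3 = U. So slot 5 can't be U.
slot 5 has just one choice, so slot 5 = T.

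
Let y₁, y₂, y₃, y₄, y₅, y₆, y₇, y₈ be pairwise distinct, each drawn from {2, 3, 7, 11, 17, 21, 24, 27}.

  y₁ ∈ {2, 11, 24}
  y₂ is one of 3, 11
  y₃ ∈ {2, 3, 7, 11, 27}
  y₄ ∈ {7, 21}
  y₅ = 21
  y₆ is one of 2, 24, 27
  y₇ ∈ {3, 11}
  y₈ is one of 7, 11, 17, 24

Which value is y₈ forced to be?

17

y₅'s domain is down to {21}, so y₅ = 21. Strike 21 from y₄.
y₄ has just one choice, so y₄ = 7. Eliminate 7 elsewhere: y₃, y₈.
The 6 still-open variables draw from only 6 values {2, 3, 11, 17, 24, 27}, so each is used; only y₈ can be 17, hence y₈ = 17.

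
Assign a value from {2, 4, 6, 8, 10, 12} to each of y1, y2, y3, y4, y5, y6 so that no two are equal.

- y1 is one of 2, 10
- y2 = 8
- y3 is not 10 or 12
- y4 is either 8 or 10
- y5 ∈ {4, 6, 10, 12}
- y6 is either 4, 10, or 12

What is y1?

y2 must be 8 (only option left). Remove 8 from y3, y4.
y4 must be 10 (only option left). Remove 10 from y1, y5, y6.
So y1 = 2.

2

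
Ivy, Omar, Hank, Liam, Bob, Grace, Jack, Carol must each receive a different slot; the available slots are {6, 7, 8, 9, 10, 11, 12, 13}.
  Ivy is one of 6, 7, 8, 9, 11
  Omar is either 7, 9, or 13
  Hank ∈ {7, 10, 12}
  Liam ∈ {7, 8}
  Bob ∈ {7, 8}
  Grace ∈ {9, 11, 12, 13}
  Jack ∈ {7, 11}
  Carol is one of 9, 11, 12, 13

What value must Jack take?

Among the 8 variables, 6 fits only Ivy (and all 8 values in {6, 7, 8, 9, 10, 11, 12, 13} must be used), so Ivy = 6.
The 7 still-open variables draw from only 7 values {7, 8, 9, 10, 11, 12, 13}, so each is used; only Hank can be 10, hence Hank = 10.
Liam and Bob share exactly the 2 values {7, 8}; by pigeonhole those values go to them, so strike 7, 8 from Omar, Jack.
So Jack = 11.

11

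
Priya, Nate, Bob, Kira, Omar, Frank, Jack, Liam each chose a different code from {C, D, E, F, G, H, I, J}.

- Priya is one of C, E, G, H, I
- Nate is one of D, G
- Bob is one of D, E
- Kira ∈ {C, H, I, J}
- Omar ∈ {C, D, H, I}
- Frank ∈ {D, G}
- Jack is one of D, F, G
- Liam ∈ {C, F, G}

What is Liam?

C

The 8 variables draw from only 8 values {C, D, E, F, G, H, I, J}, so each is used; only Kira can be J, hence Kira = J.
Nate and Frank between them cover only {D, G} — a naked pair. Remove those values from Priya, Bob, Omar, Jack, Liam.
Bob has just one choice, so Bob = E. Remove E from Priya.
That leaves Jack = F. So Liam can't be F.
So Liam = C.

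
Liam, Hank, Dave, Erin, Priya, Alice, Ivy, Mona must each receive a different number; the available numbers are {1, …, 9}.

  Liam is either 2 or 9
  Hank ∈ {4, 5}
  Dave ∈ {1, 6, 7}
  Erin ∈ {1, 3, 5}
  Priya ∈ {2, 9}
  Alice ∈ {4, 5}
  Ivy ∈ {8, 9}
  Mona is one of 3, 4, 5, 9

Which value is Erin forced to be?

Liam and Priya between them cover only {2, 9} — a naked pair. Remove those values from Ivy, Mona.
Ivy's domain is down to {8}, so Ivy = 8.
Hank and Alice share exactly the 2 values {4, 5}; by pigeonhole those values go to them, so strike 4, 5 from Erin, Mona.
Mona has just one choice, so Mona = 3. So Erin can't be 3.
So Erin = 1.

1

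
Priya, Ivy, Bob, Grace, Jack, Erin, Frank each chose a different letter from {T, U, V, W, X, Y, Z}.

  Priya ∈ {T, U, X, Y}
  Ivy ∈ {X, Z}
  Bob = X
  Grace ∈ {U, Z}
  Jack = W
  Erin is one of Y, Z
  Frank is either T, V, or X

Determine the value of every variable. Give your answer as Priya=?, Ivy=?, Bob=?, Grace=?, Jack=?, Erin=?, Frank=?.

Priya=T, Ivy=Z, Bob=X, Grace=U, Jack=W, Erin=Y, Frank=V

Bob has just one choice, so Bob = X. So Priya, Ivy, Frank can't be X.
That leaves Jack = W.
Ivy's domain is down to {Z}, so Ivy = Z. So Grace, Erin can't be Z.
Grace has just one choice, so Grace = U. Remove U from Priya.
Erin's domain is down to {Y}, so Erin = Y. Eliminate Y elsewhere: Priya.
That leaves Priya = T. Eliminate T elsewhere: Frank.
Frank's domain is down to {V}, so Frank = V.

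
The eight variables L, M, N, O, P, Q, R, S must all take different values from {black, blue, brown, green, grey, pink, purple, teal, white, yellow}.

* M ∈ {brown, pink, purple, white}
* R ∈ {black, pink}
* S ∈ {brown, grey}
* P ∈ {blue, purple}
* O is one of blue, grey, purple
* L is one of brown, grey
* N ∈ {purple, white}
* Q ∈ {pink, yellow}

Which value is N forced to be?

white

Among the 8 variables, black fits only R (and all 8 values in {black, blue, brown, grey, pink, purple, white, yellow} must be used), so R = black.
The 7 still-open variables draw from only 7 values {blue, brown, grey, pink, purple, white, yellow}, so each is used; only Q can be yellow, hence Q = yellow.
Among the 6 still-open variables, pink fits only M (and all 6 values in {blue, brown, grey, pink, purple, white} must be used), so M = pink.
Among the 5 still-open variables, white fits only N (and all 5 values in {blue, brown, grey, purple, white} must be used), so N = white.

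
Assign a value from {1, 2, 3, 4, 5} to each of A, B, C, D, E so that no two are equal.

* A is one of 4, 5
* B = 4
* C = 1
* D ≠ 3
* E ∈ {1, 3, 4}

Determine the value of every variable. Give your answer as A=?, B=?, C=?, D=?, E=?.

B's domain is down to {4}, so B = 4. Eliminate 4 elsewhere: A, D, E.
C must be 1 (only option left). Eliminate 1 elsewhere: D, E.
E has just one choice, so E = 3.
That leaves A = 5. Remove 5 from D.
D has just one choice, so D = 2.

A=5, B=4, C=1, D=2, E=3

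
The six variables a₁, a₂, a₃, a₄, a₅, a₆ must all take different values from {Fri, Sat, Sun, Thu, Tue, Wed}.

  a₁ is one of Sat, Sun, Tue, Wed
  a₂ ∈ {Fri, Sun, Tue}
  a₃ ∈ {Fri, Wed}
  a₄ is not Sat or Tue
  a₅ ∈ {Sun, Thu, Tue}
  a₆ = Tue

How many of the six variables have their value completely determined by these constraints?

2

a₆'s domain is down to {Tue}, so a₆ = Tue. Strike Tue from a₁, a₂, a₅.
The 5 still-open variables draw from only 5 values {Fri, Sat, Sun, Thu, Wed}, so each is used; only a₁ can be Sat, hence a₁ = Sat.
Determined: a₁=Sat, a₆=Tue. The other variables each still have more than one consistent value. That makes 2.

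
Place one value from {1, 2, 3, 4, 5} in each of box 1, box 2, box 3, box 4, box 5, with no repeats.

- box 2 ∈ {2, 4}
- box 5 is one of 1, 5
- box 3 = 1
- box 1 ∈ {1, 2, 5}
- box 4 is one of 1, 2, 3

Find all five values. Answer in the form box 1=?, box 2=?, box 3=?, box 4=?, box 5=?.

box 3 has just one choice, so box 3 = 1. So box 1, box 4, box 5 can't be 1.
box 5 has just one choice, so box 5 = 5. Remove 5 from box 1.
box 1 has just one choice, so box 1 = 2. Strike 2 from box 2, box 4.
That leaves box 2 = 4.
box 4's domain is down to {3}, so box 4 = 3.

box 1=2, box 2=4, box 3=1, box 4=3, box 5=5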